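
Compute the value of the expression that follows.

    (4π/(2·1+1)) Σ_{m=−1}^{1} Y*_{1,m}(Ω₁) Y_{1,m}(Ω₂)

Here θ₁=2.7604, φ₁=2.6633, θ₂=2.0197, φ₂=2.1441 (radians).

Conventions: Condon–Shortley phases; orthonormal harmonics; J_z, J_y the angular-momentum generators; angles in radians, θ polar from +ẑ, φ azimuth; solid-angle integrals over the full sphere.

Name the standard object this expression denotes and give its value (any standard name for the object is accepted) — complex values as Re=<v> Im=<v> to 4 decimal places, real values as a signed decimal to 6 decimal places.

Legendre polynomial (addition theorem), +0.693827

This sum is the spherical-harmonic addition theorem: it equals the Legendre polynomial P_l(cos γ) of the angle γ between the two directions.
Addition theorem: P_1(cos γ) = (4π/3) Σ_m Y*_{lm}(Ω₁) Y_{lm}(Ω₂), m = −1…1:
  m=-1: (-0.114110+0.059159i) × (-0.168833-0.261497i) = +0.034735+0.019851i  (running Σ = +0.034735+0.019851i)
  m=0: (-0.453531-0.000000i) × (-0.212043+0.000000i) = +0.096168+0.000000i  (running Σ = +0.130903+0.019851i)
  m=1: (+0.114110+0.059159i) × (+0.168833-0.261497i) = +0.034735-0.019851i  (running Σ = +0.165639+0.000000i)
Total Σ_m = +0.165639+0.000000i. Multiply by 4.188790: +0.693827+0.000000i. P_1(cos γ) = 0.693827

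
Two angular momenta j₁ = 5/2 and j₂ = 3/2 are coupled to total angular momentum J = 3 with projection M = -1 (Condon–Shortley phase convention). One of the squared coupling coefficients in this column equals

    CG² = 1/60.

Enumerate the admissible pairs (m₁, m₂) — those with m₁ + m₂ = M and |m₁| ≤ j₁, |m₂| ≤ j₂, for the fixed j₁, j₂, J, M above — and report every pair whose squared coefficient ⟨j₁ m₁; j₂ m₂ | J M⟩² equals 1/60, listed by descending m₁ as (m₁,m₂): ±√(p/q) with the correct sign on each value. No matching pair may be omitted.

Admissible pairs with m₁+m₂ = M = -1: (-5/2,3/2), (-3/2,1/2), (-1/2,-1/2), (1/2,-3/2)
  (m₁,m₂)=(1/2,-3/2): CG² = 9/20, CG = +√(9/20)
  (m₁,m₂)=(-1/2,-1/2): CG² = 1/60, CG = +√(1/60)   ← matches the target
  (m₁,m₂)=(-3/2,1/2): CG² = 49/120, CG = −√(49/120)
  (m₁,m₂)=(-5/2,3/2): CG² = 1/8, CG = −√(1/8)
Pairs with CG² = 1/60: (-1/2,-1/2): +√(1/60)

(-1/2,-1/2): +√(1/60)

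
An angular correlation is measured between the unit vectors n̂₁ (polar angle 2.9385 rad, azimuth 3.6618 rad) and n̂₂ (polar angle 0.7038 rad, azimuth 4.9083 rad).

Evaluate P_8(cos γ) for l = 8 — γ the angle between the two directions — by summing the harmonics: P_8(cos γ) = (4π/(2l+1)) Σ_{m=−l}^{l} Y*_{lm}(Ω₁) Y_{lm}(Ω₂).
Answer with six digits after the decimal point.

0.300903

Term-by-term m-sum for l=8 (normalisation 4π/17 = 0.739198):
  m=-8: (-0.000001, -0.000001) × (0.000056, -0.015850) = (-0.000000, 0.000000)  (running Σ = (-0.000000, 0.000000))
  m=-7: (-0.000024, -0.000013) × (-0.073215, -0.014797) = (0.000002, 0.000001)  (running Σ = (0.000002, 0.000001))
  m=-6: (-0.000339, 0.000007) × (-0.082167, 0.196902) = (0.000027, -0.000067)  (running Σ = (0.000028, -0.000066))
  m=-5: (-0.002596, 0.001558) × (0.334014, 0.224242) = (-0.001217, -0.000062)  (running Σ = (-0.001189, -0.000128))
  m=-4: (-0.009807, 0.017531) × (0.329752, -0.328598) = (0.002527, 0.009003)  (running Σ = (0.001338, 0.008875))
  m=-3: (0.000996, 0.097918) × (-0.106408, -0.159705) = (0.015532, -0.010578)  (running Σ = (0.016870, -0.001703))
  m=-2: (0.167965, 0.286419) × (0.255897, -0.105733) = (0.073266, 0.055534)  (running Σ = (0.090136, 0.053832))
  m=-1: (0.586378, 0.335899) × (-0.066632, -0.335750) = (0.073707, -0.219258)  (running Σ = (0.163843, -0.165426))
  m=0: (0.446073, -0.000000) × (0.177956, 0.000000) = (0.079381, 0.000000)  (running Σ = (0.243224, -0.165426))
  m=1: (-0.586378, 0.335899) × (0.066632, -0.335750) = (0.073707, 0.219258)  (running Σ = (0.316931, 0.053832))
  m=2: (0.167965, -0.286419) × (0.255897, 0.105733) = (0.073266, -0.055534)  (running Σ = (0.390197, -0.001703))
  m=3: (-0.000996, 0.097918) × (0.106408, -0.159705) = (0.015532, 0.010578)  (running Σ = (0.405729, 0.008875))
  m=4: (-0.009807, -0.017531) × (0.329752, 0.328598) = (0.002527, -0.009003)  (running Σ = (0.408255, -0.000128))
  m=5: (0.002596, 0.001558) × (-0.334014, 0.224242) = (-0.001217, 0.000062)  (running Σ = (0.407039, -0.000066))
  m=6: (-0.000339, -0.000007) × (-0.082167, -0.196902) = (0.000027, 0.000067)  (running Σ = (0.407065, 0.000001))
  m=7: (0.000024, -0.000013) × (0.073215, -0.014797) = (0.000002, -0.000001)  (running Σ = (0.407067, 0.000000))
  m=8: (-0.000001, 0.000001) × (0.000056, 0.015850) = (-0.000000, -0.000000)  (running Σ = (0.407067, 0.000000))
Σ over m = (0.407067, 0.000000); ×(4π/17) → (0.300903, 0.000000). Real part: 0.300903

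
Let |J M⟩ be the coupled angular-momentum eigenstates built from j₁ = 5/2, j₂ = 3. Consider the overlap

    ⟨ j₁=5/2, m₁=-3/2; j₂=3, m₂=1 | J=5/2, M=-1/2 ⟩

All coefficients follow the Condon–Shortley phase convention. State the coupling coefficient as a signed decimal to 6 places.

√[6·3!2!3!/9! · 1!4!4!2!2!3!] = √(576/35)
  +(−1)^2/∏(2,1,2,2,0,1)! = 1/8  (running 1/8)
  +(−1)^3/∏(3,0,1,1,1,2)! = -1/12  (running 1/24)
⟨..|..⟩ = √(576/35)·(1/24) = +0.169031

+0.169031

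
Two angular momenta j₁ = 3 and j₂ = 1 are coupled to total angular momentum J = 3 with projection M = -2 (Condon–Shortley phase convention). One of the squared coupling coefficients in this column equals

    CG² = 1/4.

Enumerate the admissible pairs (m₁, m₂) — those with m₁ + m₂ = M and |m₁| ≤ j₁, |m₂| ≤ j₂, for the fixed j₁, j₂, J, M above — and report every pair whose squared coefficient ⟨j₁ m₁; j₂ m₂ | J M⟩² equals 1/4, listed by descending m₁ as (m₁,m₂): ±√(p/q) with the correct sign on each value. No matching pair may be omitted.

Admissible pairs with m₁+m₂ = M = -2: (-3,1), (-2,0), (-1,-1)
  (m₁,m₂)=(-1,-1): CG² = 5/12, CG = +√(5/12)
  (m₁,m₂)=(-2,0): CG² = 1/3, CG = −√(1/3)
  (m₁,m₂)=(-3,1): CG² = 1/4, CG = −√(1/4)   ← matches the target
Pairs with CG² = 1/4: (-3,1): −√(1/4)

(-3,1): −√(1/4)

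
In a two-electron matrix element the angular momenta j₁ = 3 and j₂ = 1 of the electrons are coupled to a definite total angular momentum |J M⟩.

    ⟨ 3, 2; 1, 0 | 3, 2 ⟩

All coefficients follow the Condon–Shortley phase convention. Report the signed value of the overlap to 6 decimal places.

j₁+j₂−J=1  J+j₁−j₂=5  J−j₁+j₂=1  j₁+j₂+J+1=8
(j₁±m₁, j₂±m₂, J±M) = (5,1,1,1,5,1)
P² = 300
sum k=0..1:
  [0] +1/24 = 1/24
  [1] −1/120 = -1/120
S = 1/30
C² = P²·S² = 1/3 ; C = +0.577350

+√(1/3) = +0.577350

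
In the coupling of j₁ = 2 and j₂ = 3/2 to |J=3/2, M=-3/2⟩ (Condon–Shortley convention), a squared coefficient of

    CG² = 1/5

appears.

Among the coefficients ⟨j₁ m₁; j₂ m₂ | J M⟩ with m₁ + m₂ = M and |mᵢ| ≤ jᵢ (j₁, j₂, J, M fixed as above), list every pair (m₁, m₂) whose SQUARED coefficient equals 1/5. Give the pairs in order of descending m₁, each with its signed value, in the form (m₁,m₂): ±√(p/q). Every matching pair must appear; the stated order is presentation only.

Admissible pairs with m₁+m₂ = M = -3/2: (-2,1/2), (-1,-1/2), (0,-3/2)
  (m₁,m₂)=(0,-3/2): CG² = 1/5, CG = +√(1/5)   ← matches the target
  (m₁,m₂)=(-1,-1/2): CG² = 2/5, CG = −√(2/5)
  (m₁,m₂)=(-2,1/2): CG² = 2/5, CG = +√(2/5)
Pairs with CG² = 1/5: (0,-3/2): +√(1/5)

(0,-3/2): +√(1/5)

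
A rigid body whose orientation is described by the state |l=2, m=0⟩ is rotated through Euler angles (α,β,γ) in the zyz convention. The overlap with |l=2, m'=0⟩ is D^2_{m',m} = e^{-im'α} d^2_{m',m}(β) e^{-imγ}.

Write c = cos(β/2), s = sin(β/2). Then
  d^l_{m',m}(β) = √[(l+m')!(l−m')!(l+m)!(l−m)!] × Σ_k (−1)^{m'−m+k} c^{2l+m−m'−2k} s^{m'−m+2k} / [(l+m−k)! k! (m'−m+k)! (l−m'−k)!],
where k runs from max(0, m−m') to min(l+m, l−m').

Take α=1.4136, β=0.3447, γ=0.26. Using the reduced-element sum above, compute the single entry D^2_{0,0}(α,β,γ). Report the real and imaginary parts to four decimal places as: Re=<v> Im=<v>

Re=0.8287 Im=0.0000

D^2_{0,0}(1.4136,0.3447,0.2600) = e^{-i·0·1.4136}·d^2_{0,0}(0.3447)·e^{-i·0·0.2600}. Compute d first:
With c≡cos(β/2)=0.985184 and s≡sin(β/2)=0.171498, N=[2·2·2·2]^{1/2}=4.000000
The bounds max(0,m−m')=0 and min(l+m,l−m')=2 give 3 terms
  k=0: (−1)^0·4.0000/(4)·0.9852^4·0.1715^0 = +0.942042
  k=1: (−1)^1·4.0000/(1)·0.9852^2·0.1715^2 = -0.114186
  k=2: (−1)^2·4.0000/(4)·0.9852^0·0.1715^4 = +0.000865
d^2_{0,0}(0.3447) = +0.942042 -0.114186 +0.000865 = +0.828721
D = (+1.000000+0.000000i)·(+0.828721)·(+1.000000+0.000000i) = +0.828721+0.000000i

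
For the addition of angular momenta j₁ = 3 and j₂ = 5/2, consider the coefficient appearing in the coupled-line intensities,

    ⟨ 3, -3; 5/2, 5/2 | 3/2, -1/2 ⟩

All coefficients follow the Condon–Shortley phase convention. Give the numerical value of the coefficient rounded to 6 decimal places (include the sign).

+√(5/14) ≈ +0.597614

√[4·4!2!1!/8! · 0!6!5!0!1!2!] = √(5760/7)
  +(−1)^4/∏(4,0,2,1,0,0)! = 1/48  (running 1/48)
⟨..|..⟩ = √(5760/7)·(1/48) = +0.597614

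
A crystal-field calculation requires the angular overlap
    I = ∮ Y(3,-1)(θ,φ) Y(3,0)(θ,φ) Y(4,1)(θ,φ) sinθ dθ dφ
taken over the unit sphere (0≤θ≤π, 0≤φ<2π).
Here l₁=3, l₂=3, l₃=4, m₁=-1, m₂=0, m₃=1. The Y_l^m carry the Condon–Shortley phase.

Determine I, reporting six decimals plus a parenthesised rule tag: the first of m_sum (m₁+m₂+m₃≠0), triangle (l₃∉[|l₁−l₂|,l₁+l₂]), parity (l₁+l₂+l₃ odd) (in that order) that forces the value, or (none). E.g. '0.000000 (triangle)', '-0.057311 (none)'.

-0.099323 (none)

Checks pass: Σm=0; 10 even; l₃=4∈[0,6].
(2·3+1)(2·3+1)(2·4+1) = 441
Δ: 2! 4! 4! / 11! → 1/34650
sum: t=0:+1/72 t=1:−1/16 t=2:+1/72 = -5/144
3j²(3 3 4; 0 0 0) = Δ·Π!·Σ² = 2/77  (sign -1)
sum: t=0:+1/288 t=1:−1/24 t=2:+1/48 = -5/288
3j²(3 3 4; -1 0 1) = Δ·Π!·Σ² = 5/462  (sign +1)
combine: 4πI² = 441·2/77·5/462 = 15/121
take √, sign -1: I = -0.09932258
No selection rule forces the value: the integral is nonzero (none).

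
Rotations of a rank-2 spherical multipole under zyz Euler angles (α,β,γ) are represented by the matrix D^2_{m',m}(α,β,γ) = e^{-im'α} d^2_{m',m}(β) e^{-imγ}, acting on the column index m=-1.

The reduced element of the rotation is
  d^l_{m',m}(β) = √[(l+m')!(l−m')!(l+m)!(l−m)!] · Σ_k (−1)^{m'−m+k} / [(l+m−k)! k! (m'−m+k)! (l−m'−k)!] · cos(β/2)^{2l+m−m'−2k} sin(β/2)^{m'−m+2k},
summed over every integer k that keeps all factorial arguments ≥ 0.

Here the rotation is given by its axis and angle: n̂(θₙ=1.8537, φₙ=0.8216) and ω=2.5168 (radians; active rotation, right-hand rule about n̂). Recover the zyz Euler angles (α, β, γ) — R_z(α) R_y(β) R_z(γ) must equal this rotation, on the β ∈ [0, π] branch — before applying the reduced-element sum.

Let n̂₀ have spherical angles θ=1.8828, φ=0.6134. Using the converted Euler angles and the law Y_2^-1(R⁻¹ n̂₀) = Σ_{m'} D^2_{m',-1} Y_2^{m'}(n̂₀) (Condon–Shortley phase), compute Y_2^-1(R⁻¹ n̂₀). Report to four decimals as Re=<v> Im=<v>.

Axis–angle → zyz. n̂ = (sinθₙcosφₙ, sinθₙsinφₙ, cosθₙ) = (+0.653978, +0.703129, -0.279145), ω = 2.5168.
R = I cosω + sinω [n̂]ₓ + (1−cosω) n̂n̂ᵀ gives
  R = [-0.036507, +0.996073, +0.080659; +0.669513, +0.084299, -0.738002; -0.741903, +0.027060, -0.669961]
β = atan2(√(R₁₃²+R₂₃²), R₃₃) = 2.304953; α = atan2(R₂₃, R₁₃) mod 2π = 4.821250; γ = atan2(R₃₂, −R₃₁) mod 2π = 0.036458
Need the full column D^2_{m',-1} for m'=−2..2 at α=4.8213, β=2.3050, γ=0.0365.
cos(β/2)=0.406226, sin(β/2)=0.913773
d^2_{-2,-1}: single k=1 term ⇒ +0.122510;  D = -0.118574-0.030805i
d^2_{-1,-1}: k∈[0..1] ⇒ +0.027231 -0.413364 = -0.386133;  D = -0.055915+0.382063i
d^2_{0,-1}: k∈[0..1] ⇒ -0.150043 +0.759203 = +0.609159;  D = +0.608755+0.022204i
d^2_{1,-1}: k∈[0..1] ⇒ +0.413364 -0.697193 = -0.283829;  D = -0.020532-0.283085i
d^2_{2,-1}: single k=0 term ⇒ -0.619886;  D = +0.609730-0.111749i
Y_2^{m'}(θ=1.8828,φ=0.6134) and Σ D·Y over m':
  (-0.1186-0.0308i)·(+0.1180-0.3294i)  (-0.0559+0.3821i)·(-0.1846+0.1299i)  (+0.6088+0.0222i)·(-0.2262+0.0000i)  (-0.0205-0.2831i)·(+0.1846+0.1299i)  (+0.6097-0.1117i)·(+0.1180+0.3294i)
Y_2^-1(R⁻¹ n̂) = -0.059435+0.085357i

Re=-0.0594 Im=0.0854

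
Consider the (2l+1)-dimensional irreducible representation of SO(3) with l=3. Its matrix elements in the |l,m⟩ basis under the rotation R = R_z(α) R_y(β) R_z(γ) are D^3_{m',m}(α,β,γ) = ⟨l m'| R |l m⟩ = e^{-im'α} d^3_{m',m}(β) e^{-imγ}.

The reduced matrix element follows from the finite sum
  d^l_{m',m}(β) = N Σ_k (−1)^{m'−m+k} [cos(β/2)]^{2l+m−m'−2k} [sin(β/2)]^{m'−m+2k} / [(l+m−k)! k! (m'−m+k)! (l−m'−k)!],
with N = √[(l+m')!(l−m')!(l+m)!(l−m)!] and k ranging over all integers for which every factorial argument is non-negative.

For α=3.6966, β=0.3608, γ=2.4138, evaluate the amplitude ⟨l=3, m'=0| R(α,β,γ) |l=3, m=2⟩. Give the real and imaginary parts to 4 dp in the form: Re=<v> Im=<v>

First d^3_{0,2}(β=0.3608), then the phase factors e^{-i(0)α} and e^{-i(2)γ}:
Half-angle: c=0.983772, s=0.179423. N=√(6·6·120·1)=65.726707
k: max(0,(2)−(0))=2 … min(3+(2),3−(0))=3
  k=2: (−1)^0·65.7267/(12)·0.9838^4·0.1794^2 = +0.165156
  k=3: (−1)^1·65.7267/(12)·0.9838^2·0.1794^4 = -0.005494
d^3_{0,2}(0.3608) = +0.165156 -0.005494 = +0.159663
D = (+1.000000+0.000000i)·(+0.159663)·(+0.114956+0.993371i) = +0.018354+0.158604i

Re=0.0184 Im=0.1586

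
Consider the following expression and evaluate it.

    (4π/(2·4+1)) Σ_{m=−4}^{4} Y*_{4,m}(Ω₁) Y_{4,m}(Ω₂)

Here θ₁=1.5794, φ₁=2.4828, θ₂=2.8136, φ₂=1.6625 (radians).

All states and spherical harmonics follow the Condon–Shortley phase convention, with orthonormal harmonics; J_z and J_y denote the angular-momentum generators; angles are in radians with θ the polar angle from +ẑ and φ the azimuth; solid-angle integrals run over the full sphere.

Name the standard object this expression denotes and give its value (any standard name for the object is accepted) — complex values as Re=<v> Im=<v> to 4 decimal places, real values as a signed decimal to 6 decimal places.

Legendre polynomial (addition theorem), +0.192124

This sum is the spherical-harmonic addition theorem: it equals the Legendre polynomial P_l(cos γ) of the angle γ between the two directions.
Expand P_4 via completeness: Σ_{m} conj(Y_{4,m}) at Ω₁ times Y_{4,m} at Ω₂ —
  m=-4: Y*=-0.386931-0.214619i  Y=+0.004449-0.001709i  product -0.002088-0.000293i
  m=-3: Y*=-0.004248-0.009894i  Y=-0.010761-0.038124i  product -0.000331+0.000268i
  m=-2: Y*=-0.083753+0.323665i  Y=-0.180004+0.033389i  product +0.004269-0.061058i
  m=-1: Y*=-0.009653+0.007473i  Y=+0.043251+0.470317i  product -0.003932-0.004217i
  m=+0: Y*=+0.317122-0.000000i  Y=+0.447037+0.000000i  product +0.141765+0.000000i
  m=+1: Y*=+0.009653+0.007473i  Y=-0.043251+0.470317i  product -0.003932+0.004217i
  m=+2: Y*=-0.083753-0.323665i  Y=-0.180004-0.033389i  product +0.004269+0.061058i
  m=+3: Y*=+0.004248-0.009894i  Y=+0.010761-0.038124i  product -0.000331-0.000268i
  m=+4: Y*=-0.386931+0.214619i  Y=+0.004449+0.001709i  product -0.002088+0.000293i
Accumulated sum +0.137599-0.000000i; after 4π/(2l+1) scaling, +0.192124-0.000000i ⇒ P_4 = 0.192124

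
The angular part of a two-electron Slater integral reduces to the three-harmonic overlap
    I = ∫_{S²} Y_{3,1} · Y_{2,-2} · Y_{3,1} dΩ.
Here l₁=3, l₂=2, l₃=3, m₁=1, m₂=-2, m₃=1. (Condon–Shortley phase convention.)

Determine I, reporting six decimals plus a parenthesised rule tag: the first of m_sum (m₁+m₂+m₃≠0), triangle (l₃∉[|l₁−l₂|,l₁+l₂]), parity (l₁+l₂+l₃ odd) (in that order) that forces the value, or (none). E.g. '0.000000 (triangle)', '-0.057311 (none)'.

0.206013 (none)

m-sum 0 ✓  L=8 even ✓  1≤3≤5 ✓
Π(2lᵢ+1) = 7×5×7 = 245
triangle coeff Δ(3,2,3) = 1/3780
Σ_t [0,2]: t=0:+1/24 t=1:−1/4 t=2:+1/24 = -1/6
(3j)²=4/105 [(3 2 3; 0 0 0)], sign=+1
Σ_t [0,0]: t=0:+1/16 = 1/16
(3j)²=2/35 [(3 2 3; 1 -2 1)], sign=+1
⇒ 4πI² = 8/15
I = (+1)√(8/15/(4π)) = 0.20601291
No selection rule forces the value: the integral is nonzero (none).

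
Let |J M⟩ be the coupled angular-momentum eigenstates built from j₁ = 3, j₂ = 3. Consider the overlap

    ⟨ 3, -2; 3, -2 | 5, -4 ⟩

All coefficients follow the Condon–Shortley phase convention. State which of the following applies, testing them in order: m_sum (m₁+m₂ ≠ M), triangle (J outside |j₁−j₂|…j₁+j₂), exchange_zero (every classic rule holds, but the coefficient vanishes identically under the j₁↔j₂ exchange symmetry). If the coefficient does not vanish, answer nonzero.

exchange_zero

m-sum: m₁+m₂ = -2+(-2) = -4, M = -4  ✓
triangle: |j₁−j₂| = 0 ≤ J = 5 ≤ j₁+j₂ = 6  ✓
exchange: j₁=j₂ and m₁=m₂, and (−1)^(j₁+j₂−J) = (−1)^1 = −1 forces ⟨j₁m₁;j₂m₂|JM⟩ = −⟨j₂m₂;j₁m₁|JM⟩ = −⟨j₁m₁;j₂m₂|JM⟩ ⇒ the coefficient vanishes identically
Racah sum check: Σ_k collapses to 0 ⇒ CG = 0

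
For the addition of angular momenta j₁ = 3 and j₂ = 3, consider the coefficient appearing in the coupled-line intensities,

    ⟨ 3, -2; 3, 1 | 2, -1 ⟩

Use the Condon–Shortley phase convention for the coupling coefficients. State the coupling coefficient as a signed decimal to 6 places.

-0.422577  (= −√(5/28))

j₁+j₂−J=4  J+j₁−j₂=2  J−j₁+j₂=2  j₁+j₂+J+1=9
(j₁±m₁, j₂±m₂, J±M) = (1,5,4,2,1,3)
P² = 320/7
sum k=3..4:
  [3] −1/12 = -1/12
  [4] +1/48 = 1/48
S = -1/16
C² = P²·S² = 5/28 ; C = -0.422577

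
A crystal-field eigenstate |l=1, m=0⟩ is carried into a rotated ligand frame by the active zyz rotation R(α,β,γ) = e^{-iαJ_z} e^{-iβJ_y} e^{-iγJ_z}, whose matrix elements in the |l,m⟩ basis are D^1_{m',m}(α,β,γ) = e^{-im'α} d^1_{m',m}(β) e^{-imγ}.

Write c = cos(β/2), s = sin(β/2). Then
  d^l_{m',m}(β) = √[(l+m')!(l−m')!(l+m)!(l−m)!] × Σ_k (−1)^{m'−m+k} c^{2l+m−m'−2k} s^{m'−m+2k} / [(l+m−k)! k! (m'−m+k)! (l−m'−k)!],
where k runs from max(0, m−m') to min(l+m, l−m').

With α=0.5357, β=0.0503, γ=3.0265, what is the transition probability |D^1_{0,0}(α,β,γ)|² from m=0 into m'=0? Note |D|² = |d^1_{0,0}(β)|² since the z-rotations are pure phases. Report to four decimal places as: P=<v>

First d^1_{0,0}(β=0.0503), then the phase factors e^{-i(0)α} and e^{-i(0)γ}:
Half-angle: c=0.999684, s=0.025147. N=√(1·1·1·1)=1.000000
k∈{0,1} keeps every argument non-negative
  k=0: (−1)^0·1.0000/(1)·0.9997^2·0.0251^0 = +0.999368
  k=1: (−1)^1·1.0000/(1)·0.9997^0·0.0251^2 = -0.000632
d^1_{0,0}(0.0503) = +0.999368 -0.000632 = +0.998735
|D^1_{0,0}|² = |d^1_{0,0}(β)|² = (+0.998735)² = 0.997472 (the z-rotation phases have unit modulus)

P=0.9975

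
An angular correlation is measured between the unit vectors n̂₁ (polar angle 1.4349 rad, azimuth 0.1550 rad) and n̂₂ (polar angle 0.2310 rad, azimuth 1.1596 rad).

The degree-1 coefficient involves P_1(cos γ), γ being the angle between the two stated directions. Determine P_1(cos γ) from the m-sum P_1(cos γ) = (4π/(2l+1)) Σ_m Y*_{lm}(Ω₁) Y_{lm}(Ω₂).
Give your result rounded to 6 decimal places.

0.253563

Summing Y*_{l m}(θ₁,φ₁)·Y_{l m}(θ₂,φ₂) over m ∈ [−1, 1]; prefactor 4π/(2·1+1) = 4.188790:
  m=-1: (0.338205, 0.052846) × (0.031617, -0.072508) = (0.014525, -0.022852)  (running Σ = (0.014525, -0.022852))
  m=0: (0.066195, -0.000000) × (0.475624, 0.000000) = (0.031484, 0.000000)  (running Σ = (0.046009, -0.022852))
  m=1: (-0.338205, 0.052846) × (-0.031617, -0.072508) = (0.014525, 0.022852)  (running Σ = (0.060534, 0.000000))
Accumulated sum (0.060534, 0.000000); after 4π/(2l+1) scaling, (0.253563, 0.000000) ⇒ P_1 = 0.253563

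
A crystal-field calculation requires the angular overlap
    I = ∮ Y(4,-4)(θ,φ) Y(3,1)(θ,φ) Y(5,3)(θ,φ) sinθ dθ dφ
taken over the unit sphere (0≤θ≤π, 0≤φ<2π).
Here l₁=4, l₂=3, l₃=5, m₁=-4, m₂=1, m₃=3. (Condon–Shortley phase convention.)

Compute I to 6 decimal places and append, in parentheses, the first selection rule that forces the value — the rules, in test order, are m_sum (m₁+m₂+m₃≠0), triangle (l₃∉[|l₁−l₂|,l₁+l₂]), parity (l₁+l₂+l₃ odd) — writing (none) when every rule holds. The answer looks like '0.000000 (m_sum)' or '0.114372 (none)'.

0.169606 (none)

Checks pass: Σm=0; 12 even; l₃=5∈[1,7].
(2·4+1)(2·3+1)(2·5+1) = 693
Δ: 2! 6! 4! / 13! → 1/180180
sum: t=0:+1/576 t=1:−1/144 t=2:+1/576 = -1/288
3j²(4 3 5; 0 0 0) = Δ·Π!·Σ² = 20/1001  (sign +1)
sum: t=2:+1/5760 = 1/5760
3j²(4 3 5; -4 1 3) = Δ·Π!·Σ² = 56/2145  (sign +1)
combine: 4πI² = 693·20/1001·56/2145 = 672/1859
take √, sign +1: I = 0.16960553
No selection rule forces the value: the integral is nonzero (none).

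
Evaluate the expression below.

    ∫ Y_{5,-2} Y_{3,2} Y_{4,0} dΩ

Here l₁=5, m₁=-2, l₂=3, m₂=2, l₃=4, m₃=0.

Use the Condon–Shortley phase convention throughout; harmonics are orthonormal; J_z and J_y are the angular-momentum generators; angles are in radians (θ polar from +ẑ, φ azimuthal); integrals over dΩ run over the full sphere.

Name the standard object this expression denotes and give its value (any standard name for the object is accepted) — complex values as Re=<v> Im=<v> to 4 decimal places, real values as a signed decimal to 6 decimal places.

Gaunt coefficient, -0.065427

This is a Gaunt coefficient — the integral of a triple product of spherical harmonics over the sphere.
Checks pass: Σm=0; 12 even; l₃=4∈[2,8].
(2·5+1)(2·3+1)(2·4+1) = 693
Δ: 4! 6! 2! / 13! → 1/180180
sum: t=1:−1/576 t=2:+1/144 t=3:−1/576 = 1/288
3j²(5 3 4; 0 0 0) = Δ·Π!·Σ² = 20/1001  (sign +1)
sum: t=3:−1/576 t=4:+1/864 = -1/1728
3j²(5 3 4; -2 2 0) = Δ·Π!·Σ² = 5/1287  (sign -1)
combine: 4πI² = 693·20/1001·5/1287 = 100/1859
take √, sign -1: I = -0.06542675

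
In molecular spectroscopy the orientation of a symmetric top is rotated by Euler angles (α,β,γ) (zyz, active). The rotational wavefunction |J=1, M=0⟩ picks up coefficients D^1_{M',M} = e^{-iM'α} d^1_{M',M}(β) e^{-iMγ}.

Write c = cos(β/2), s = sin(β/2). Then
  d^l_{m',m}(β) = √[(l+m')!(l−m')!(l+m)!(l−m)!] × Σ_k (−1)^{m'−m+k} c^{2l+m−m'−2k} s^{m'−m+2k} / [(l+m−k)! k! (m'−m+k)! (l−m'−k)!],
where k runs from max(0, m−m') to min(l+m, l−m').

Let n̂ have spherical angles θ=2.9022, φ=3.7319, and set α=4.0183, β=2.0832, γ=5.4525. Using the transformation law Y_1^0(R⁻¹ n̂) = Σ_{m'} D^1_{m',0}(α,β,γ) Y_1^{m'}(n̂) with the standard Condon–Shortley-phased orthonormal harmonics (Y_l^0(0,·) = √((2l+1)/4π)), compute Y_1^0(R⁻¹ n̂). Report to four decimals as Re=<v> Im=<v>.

Re=0.3296 Im=0.0000

Need the full column D^1_{m',0} for m'=−1..1 at α=4.0183, β=2.0832, γ=5.4525.
cos(β/2)=0.504840, sin(β/2)=0.863213
d^1_{-1,0}: single k=1 term ⇒ +0.616292;  D = -0.394233-0.473705i
d^1_{0,0}: k∈[0..1] ⇒ +0.254863 -0.745137 = -0.490274;  D = -0.490274+0.000000i
d^1_{1,0}: single k=0 term ⇒ -0.616292;  D = +0.394233-0.473705i
Y_1^{m'}(θ=2.9022,φ=3.7319) and Σ D·Y over m':
  (-0.3942-0.4737i)·(-0.0681+0.0456i)  (-0.4903+0.0000i)·(-0.4747+0.0000i)  (+0.3942-0.4737i)·(+0.0681+0.0456i)
Y_1^0(R⁻¹ n̂) = +0.329579+0.000000i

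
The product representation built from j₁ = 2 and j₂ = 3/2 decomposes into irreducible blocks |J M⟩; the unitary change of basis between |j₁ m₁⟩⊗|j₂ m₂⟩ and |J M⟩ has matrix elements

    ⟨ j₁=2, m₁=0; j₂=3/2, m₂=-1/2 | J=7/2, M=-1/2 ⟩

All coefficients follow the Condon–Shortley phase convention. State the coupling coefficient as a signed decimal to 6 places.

+√(18/35) = +0.717137

j₁+j₂−J=0  J+j₁−j₂=4  J−j₁+j₂=3  j₁+j₂+J+1=8
(j₁±m₁, j₂±m₂, J±M) = (2,2,1,2,3,4)
P² = 1152/35
sum k=0..0:
  [0] +1/8 = 1/8
S = 1/8
C² = P²·S² = 18/35 ; C = +0.717137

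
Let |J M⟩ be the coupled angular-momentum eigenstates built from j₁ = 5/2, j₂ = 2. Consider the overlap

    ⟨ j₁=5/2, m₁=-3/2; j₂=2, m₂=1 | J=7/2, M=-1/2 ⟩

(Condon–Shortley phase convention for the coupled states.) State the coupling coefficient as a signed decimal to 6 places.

triangle: 1!*4!*3!/9! = 144/362880
(j±m)!: 1!*4!*3!*1!*3!*4! = 20736
prefactor² = (2J+1)*Δ*N² = 2304/35
  k=0: +1/(0!*1!*4!*3!*0!*0!) = 1/144
  k=1: −1/(1!*0!*3!*2!*1!*1!) = -1/12
Σ = -11/144  ⇒  CG² = 2304/35*(-11/144)² = 121/315
CG = −√(121/315) = -0.619780

−√(121/315) ≈ -0.619780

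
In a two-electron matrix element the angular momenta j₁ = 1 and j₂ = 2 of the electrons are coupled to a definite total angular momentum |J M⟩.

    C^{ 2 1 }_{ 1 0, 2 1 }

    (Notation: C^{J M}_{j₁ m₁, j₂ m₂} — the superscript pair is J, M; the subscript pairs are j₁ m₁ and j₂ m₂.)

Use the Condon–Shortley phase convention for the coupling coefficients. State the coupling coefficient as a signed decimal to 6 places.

√[5·1!1!3!/6! · 1!1!3!1!3!1!] = √(3/2)
  +(−1)^0/∏(0,1,1,3,0,0)! = 1/6  (running 1/6)
  +(−1)^1/∏(1,0,0,2,1,1)! = -1/2  (running -1/3)
⟨..|..⟩ = √(3/2)·(-1/3) = -0.408248

-0.408248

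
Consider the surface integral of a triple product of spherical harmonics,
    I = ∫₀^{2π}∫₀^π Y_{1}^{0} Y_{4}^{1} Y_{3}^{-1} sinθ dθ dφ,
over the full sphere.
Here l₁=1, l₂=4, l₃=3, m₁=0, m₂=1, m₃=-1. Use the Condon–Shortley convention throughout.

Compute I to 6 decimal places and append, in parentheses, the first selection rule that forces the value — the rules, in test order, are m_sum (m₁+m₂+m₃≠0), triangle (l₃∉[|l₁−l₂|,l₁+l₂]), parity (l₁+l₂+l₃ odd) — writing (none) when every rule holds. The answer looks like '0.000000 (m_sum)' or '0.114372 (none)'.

m-sum 0 ✓  L=8 even ✓  3≤3≤5 ✓
Π(2lᵢ+1) = 3×9×7 = 189
triangle coeff Δ(1,4,3) = 1/252
Σ_t [1,1]: t=1:−1/36 = -1/36
(3j)²=4/63 [(1 4 3; 0 0 0)], sign=+1
Σ_t [1,1]: t=1:−1/48 = -1/48
(3j)²=5/84 [(1 4 3; 0 1 -1)], sign=-1
⇒ 4πI² = 5/7
I = (-1)√(5/7/(4π)) = -0.23841361
No selection rule forces the value: the integral is nonzero (none).

-0.238414 (none)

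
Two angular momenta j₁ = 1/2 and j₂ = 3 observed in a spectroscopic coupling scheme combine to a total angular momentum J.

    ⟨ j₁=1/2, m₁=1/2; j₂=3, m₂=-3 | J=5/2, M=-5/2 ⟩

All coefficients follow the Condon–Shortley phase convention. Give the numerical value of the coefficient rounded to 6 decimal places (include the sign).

j₁+j₂−J=1  J+j₁−j₂=0  J−j₁+j₂=5  j₁+j₂+J+1=7
(j₁±m₁, j₂±m₂, J±M) = (1,0,0,6,0,5)
P² = 86400/7
sum k=0..0:
  [0] +1/120 = 1/120
S = 1/120
C² = P²·S² = 6/7 ; C = +0.925820

+0.925820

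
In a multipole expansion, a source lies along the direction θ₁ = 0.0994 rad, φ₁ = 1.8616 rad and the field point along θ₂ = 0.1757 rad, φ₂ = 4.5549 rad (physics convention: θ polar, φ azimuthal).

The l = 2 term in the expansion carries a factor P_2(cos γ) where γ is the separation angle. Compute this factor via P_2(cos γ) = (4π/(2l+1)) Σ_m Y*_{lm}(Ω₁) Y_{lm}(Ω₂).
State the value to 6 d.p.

0.894268

Term-by-term m-sum for l=2 (normalisation 4π/5 = 2.513274):
  [-2]  conj(Y_{2,-2})(Ω₁) = -0.003179-0.002090i ; Y_{2,-2}(Ω₂) = -0.011222-0.003656i ; Δ = +0.000028+0.000035i
  [-1]  conj(Y_{2,-1})(Ω₁) = -0.021873+0.073084i ; Y_{2,-1}(Ω₂) = -0.020853+0.131315i ; Δ = -0.009141-0.004396i
  [+0]  conj(Y_{2,0})(Ω₁) = +0.621465-0.000000i ; Y_{2,0}(Ω₂) = +0.601874+0.000000i ; Δ = +0.374044+0.000000i
  [+1]  conj(Y_{2,1})(Ω₁) = +0.021873+0.073084i ; Y_{2,1}(Ω₂) = +0.020853+0.131315i ; Δ = -0.009141+0.004396i
  [+2]  conj(Y_{2,2})(Ω₁) = -0.003179+0.002090i ; Y_{2,2}(Ω₂) = -0.011222+0.003656i ; Δ = +0.000028-0.000035i
Σ over m = +0.355818+0.000000i; ×(4π/5) → +0.894268+0.000000i. Real part: 0.894268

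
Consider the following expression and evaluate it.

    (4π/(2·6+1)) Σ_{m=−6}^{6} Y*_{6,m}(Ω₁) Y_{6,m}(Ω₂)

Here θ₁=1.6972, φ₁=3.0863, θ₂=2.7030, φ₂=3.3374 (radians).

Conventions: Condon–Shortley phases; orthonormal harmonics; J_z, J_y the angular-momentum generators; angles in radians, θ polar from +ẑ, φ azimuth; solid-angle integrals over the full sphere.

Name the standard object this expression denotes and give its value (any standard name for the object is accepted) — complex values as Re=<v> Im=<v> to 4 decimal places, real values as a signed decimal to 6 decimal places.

This sum is the spherical-harmonic addition theorem: it equals the Legendre polynomial P_l(cos γ) of the angle γ between the two directions.
Term-by-term m-sum for l=6 (normalisation 4π/13 = 0.966644):
  m=-6: Y*=+0.435310-0.149959i  Y=+0.001093-0.002614i  product +0.000084-0.001302i
  m=-5: Y*=+0.194988-0.055324i  Y=+0.011672-0.017367i  product +0.001315-0.004032i
  m=-4: Y*=-0.278179+0.062548i  Y=+0.065915-0.065630i  product -0.014231+0.022380i
  m=-3: Y*=-0.223383+0.037398i  Y=+0.226174-0.150593i  product -0.044892+0.042098i
  m=-2: Y*=+0.230085-0.025548i  Y=+0.456949-0.188694i  product +0.100316-0.055090i
  m=-1: Y*=+0.233119-0.012903i  Y=+0.400996-0.079537i  product +0.092454-0.023716i
  m=+0: Y*=-0.216763-0.000000i  Y=-0.213497+0.000000i  product +0.046278+0.000000i
  m=+1: Y*=-0.233119-0.012903i  Y=-0.400996-0.079537i  product +0.092454+0.023716i
  m=+2: Y*=+0.230085+0.025548i  Y=+0.456949+0.188694i  product +0.100316+0.055090i
  m=+3: Y*=+0.223383+0.037398i  Y=-0.226174-0.150593i  product -0.044892-0.042098i
  m=+4: Y*=-0.278179-0.062548i  Y=+0.065915+0.065630i  product -0.014231-0.022380i
  m=+5: Y*=-0.194988-0.055324i  Y=-0.011672-0.017367i  product +0.001315+0.004032i
  m=+6: Y*=+0.435310+0.149959i  Y=+0.001093+0.002614i  product +0.000084+0.001302i
Accumulated sum +0.316370-0.000000i; after 4π/(2l+1) scaling, +0.305817-0.000000i ⇒ P_6 = 0.305817

Legendre polynomial (addition theorem), +0.305817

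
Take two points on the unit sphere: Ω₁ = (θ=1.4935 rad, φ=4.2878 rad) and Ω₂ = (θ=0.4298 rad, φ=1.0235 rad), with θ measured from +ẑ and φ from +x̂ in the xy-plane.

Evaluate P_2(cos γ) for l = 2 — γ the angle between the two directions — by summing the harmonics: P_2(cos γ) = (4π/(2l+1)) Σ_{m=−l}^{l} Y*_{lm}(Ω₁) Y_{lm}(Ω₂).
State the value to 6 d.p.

-0.324426

Addition theorem: P_2(cos γ) = (4π/5) Σ_m Y*_{lm}(Ω₁) Y_{lm}(Ω₂), m = −2…2:
  m=-2: Y*=-0.25365 + 0.28826j  Y=-0.03074 - 0.05961j  product 0.02498 + 0.00626j
  m=-1: Y*=-0.02450 - 0.05420j  Y=0.15228 - 0.24989j  product -0.01727 - 0.00213j
  m=+0: Y*=-0.30975 + 0.00000j  Y=0.46650 + 0.00000j  product -0.14450 + 0.00000j
  m=+1: Y*=0.02450 - 0.05420j  Y=-0.15228 - 0.24989j  product -0.01727 + 0.00213j
  m=+2: Y*=-0.25365 - 0.28826j  Y=-0.03074 + 0.05961j  product 0.02498 - 0.00626j
Total Σ_m = -0.12908 + 0.00000j. Multiply by 2.513274: -0.32443 + 0.00000j. P_2(cos γ) = -0.324426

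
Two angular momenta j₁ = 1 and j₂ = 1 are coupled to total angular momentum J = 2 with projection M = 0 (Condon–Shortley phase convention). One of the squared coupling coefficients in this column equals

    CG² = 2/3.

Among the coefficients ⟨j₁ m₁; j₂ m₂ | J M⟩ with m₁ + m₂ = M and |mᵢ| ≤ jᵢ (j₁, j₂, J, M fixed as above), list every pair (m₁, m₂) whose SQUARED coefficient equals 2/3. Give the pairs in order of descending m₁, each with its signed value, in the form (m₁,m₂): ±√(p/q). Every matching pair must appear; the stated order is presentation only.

(0,0): +√(2/3)

Admissible pairs with m₁+m₂ = M = 0: (-1,1), (0,0), (1,-1)
  (m₁,m₂)=(1,-1): CG² = 1/6, CG = +√(1/6)
  (m₁,m₂)=(0,0): CG² = 2/3, CG = +√(2/3)   ← matches the target
  (m₁,m₂)=(-1,1): CG² = 1/6, CG = +√(1/6)
Pairs with CG² = 2/3: (0,0): +√(2/3)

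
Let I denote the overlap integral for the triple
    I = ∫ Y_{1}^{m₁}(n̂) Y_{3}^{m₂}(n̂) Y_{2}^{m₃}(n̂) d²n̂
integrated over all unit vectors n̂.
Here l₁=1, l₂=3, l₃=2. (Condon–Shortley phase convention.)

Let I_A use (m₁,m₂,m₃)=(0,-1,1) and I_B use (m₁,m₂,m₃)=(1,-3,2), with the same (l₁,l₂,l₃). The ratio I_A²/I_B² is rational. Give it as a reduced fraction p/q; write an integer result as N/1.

l's match ⇒ only the (l;m) 3-j factors differ between A and B.
A: triangle coeff Δ(1,3,2) = 1/105; Σ_t [1,1]: t=1:−1/6 = -1/6; (3j)²=8/105 [(1 3 2; 0 -1 1)], sign=+1
B: triangle coeff Δ(1,3,2) = 1/105; Σ_t [0,0]: t=0:+1/48 = 1/48; (3j)²=1/7 [(1 3 2; 1 -3 2)], sign=+1
I_A²/I_B² = (8/105)/(1/7) = 8/15

8/15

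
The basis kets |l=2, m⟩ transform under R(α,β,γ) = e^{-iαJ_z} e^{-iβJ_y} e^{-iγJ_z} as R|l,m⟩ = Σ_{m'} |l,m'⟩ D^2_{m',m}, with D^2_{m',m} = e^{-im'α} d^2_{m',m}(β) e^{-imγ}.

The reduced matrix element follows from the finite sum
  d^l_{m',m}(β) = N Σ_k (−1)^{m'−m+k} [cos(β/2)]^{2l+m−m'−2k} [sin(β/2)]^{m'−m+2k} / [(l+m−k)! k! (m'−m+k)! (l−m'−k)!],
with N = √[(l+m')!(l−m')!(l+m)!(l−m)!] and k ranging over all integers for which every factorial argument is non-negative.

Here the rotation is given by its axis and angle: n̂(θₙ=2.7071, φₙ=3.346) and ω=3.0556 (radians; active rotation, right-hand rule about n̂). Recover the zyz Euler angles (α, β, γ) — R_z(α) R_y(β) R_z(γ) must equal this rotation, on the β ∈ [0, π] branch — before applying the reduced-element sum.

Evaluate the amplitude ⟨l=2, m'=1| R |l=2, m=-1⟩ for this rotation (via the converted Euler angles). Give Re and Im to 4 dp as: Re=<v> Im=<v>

Re=-0.3721 Im=0.1612

Axis–angle → zyz. n̂ = (sinθₙcosφₙ, sinθₙsinφₙ, cosθₙ) = (-0.412187, -0.085447, -0.907084), ω = 3.0556.
R = I cosω + sinω [n̂]ₓ + (1−cosω) n̂n̂ᵀ gives
  R = [-0.657137, +0.148217, +0.739055; -0.007596, -0.981729, +0.190131; +0.753733, +0.119328, +0.646257]
β = atan2(√(R₁₃²+R₂₃²), R₃₃) = 0.868128; α = atan2(R₂₃, R₁₃) mod 2π = 0.251802; γ = atan2(R₃₂, −R₃₁) mod 2π = 2.984580
Split into d^2_{1,-1}(β=0.8681) × two z-phases.
Half-angle: c=0.907264, s=0.420561. N=√(6·1·1·6)=6.000000
Admissible k: 0..1 (factorial args all ≥0)
  k=0: (−1)^2·6.0000/(2)·0.9073^2·0.4206^2 = +0.436764
  k=1: (−1)^3·6.0000/(6)·0.9073^0·0.4206^4 = -0.031284
d^2_{1,-1}(0.8681) = +0.436764 -0.031284 = +0.405481
Phases: e^{-i·(1)·0.2518}=+0.968465-0.249149i, e^{-i·(-1)·2.9846}=-0.987699+0.156369i ⇒ D=-0.372066+0.161188i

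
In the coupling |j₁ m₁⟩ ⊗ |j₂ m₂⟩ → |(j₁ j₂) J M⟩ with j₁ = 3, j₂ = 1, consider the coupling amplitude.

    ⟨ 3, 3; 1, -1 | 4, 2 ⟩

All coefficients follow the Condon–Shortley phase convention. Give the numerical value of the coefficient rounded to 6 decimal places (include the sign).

+√(1/28) = +0.188982

j₁+j₂−J=0  J+j₁−j₂=6  J−j₁+j₂=2  j₁+j₂+J+1=9
(j₁±m₁, j₂±m₂, J±M) = (6,0,0,2,6,2)
P² = 518400/7
sum k=0..0:
  [0] +1/1440 = 1/1440
S = 1/1440
C² = P²·S² = 1/28 ; C = +0.188982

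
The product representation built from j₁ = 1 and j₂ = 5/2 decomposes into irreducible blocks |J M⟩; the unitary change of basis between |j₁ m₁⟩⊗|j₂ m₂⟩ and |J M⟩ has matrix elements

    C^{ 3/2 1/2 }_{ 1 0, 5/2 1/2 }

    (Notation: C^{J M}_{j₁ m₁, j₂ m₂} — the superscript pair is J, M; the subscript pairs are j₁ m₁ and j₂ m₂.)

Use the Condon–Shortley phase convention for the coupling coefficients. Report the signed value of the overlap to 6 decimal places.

-0.632456  (= −√(2/5))

j₁+j₂−J=2  J+j₁−j₂=0  J−j₁+j₂=3  j₁+j₂+J+1=6
(j₁±m₁, j₂±m₂, J±M) = (1,1,3,2,2,1)
P² = 8/5
sum k=1..1:
  [1] −1/2 = -1/2
S = -1/2
C² = P²·S² = 2/5 ; C = -0.632456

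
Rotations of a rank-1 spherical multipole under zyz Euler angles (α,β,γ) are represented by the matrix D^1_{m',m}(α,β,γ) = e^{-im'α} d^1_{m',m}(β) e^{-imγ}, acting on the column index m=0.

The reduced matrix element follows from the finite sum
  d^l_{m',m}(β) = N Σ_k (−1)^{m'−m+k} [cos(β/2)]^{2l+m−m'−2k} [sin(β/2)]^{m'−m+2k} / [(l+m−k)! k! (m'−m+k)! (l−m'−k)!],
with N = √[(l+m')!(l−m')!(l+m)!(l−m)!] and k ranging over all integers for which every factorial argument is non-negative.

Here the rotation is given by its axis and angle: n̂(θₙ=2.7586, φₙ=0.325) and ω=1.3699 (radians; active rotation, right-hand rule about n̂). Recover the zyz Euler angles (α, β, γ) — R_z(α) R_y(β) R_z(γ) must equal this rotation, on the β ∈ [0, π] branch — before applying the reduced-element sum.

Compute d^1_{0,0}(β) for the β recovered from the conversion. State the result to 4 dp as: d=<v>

Axis–angle → zyz. n̂ = (sinθₙcosφₙ, sinθₙsinφₙ, cosθₙ) = (+0.354135, +0.119325, -0.927550), ω = 1.3699.
R = I cosω + sinω [n̂]ₓ + (1−cosω) n̂n̂ᵀ gives
  R = [+0.299934, +0.942721, -0.146006; -0.875071, +0.210945, -0.435607; -0.379856, +0.258419, +0.888217]
β = atan2(√(R₁₃²+R₂₃²), R₃₃) = 0.477347; α = atan2(R₂₃, R₁₃) mod 2π = 4.388979; γ = atan2(R₃₂, −R₃₁) mod 2π = 0.597386
d^1_{0,0}(β=0.4773) via the finite sum:
Half-angle: c=0.971652, s=0.236414. N=√(1·1·1·1)=1.000000
k∈{0,1} keeps every argument non-negative
  k=0: (−1)^0·1.0000/(1)·0.9717^2·0.2364^0 = +0.944108
  k=1: (−1)^1·1.0000/(1)·0.9717^0·0.2364^2 = -0.055892
d^1_{0,0}(0.4773) = +0.944108 -0.055892 = +0.888217

d=0.8882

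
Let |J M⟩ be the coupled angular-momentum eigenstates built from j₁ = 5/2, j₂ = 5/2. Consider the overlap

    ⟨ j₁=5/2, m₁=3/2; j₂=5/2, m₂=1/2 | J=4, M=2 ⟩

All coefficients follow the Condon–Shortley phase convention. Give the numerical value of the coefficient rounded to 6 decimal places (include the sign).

+√(5/28) = +0.422577

j₁+j₂−J=1  J+j₁−j₂=4  J−j₁+j₂=4  j₁+j₂+J+1=10
(j₁±m₁, j₂±m₂, J±M) = (4,1,3,2,6,2)
P² = 20736/35
sum k=0..1:
  [0] +1/36 = 1/36
  [1] −1/96 = -1/96
S = 5/288
C² = P²·S² = 5/28 ; C = +0.422577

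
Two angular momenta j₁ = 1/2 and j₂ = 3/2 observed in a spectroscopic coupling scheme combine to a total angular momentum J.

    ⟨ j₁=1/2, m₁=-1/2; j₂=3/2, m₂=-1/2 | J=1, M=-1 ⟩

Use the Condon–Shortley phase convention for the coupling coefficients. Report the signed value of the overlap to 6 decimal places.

-0.500000  (= −√(1/4))

triangle: 1!·0!·2!/4! = 2/24
(j±m)!: 0!·1!·1!·2!·0!·2! = 4
prefactor² = (2J+1)·Δ·N² = 1
  k=1: −1/(1!·0!·0!·0!·0!·2!) = -1/2
Σ = -1/2  ⇒  CG² = 1·(-1/2)² = 1/4
CG = −√(1/4) = -0.500000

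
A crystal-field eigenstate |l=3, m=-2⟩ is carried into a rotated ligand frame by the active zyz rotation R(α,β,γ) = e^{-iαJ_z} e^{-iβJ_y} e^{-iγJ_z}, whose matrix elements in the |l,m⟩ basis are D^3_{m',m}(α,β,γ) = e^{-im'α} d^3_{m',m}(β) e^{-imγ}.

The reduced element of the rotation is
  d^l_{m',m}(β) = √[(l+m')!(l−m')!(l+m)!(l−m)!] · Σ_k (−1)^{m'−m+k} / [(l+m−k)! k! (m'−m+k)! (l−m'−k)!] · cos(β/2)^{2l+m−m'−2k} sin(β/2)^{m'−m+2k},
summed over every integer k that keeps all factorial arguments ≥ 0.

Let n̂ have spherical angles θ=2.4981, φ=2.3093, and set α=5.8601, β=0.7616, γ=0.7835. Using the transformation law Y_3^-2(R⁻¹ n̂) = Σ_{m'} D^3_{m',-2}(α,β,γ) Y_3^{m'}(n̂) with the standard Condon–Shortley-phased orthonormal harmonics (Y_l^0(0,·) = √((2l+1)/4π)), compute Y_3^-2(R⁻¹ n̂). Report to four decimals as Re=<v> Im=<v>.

Re=-0.0718 Im=0.0330

Need the full column D^3_{m',-2} for m'=−3..3 at α=5.8601, β=0.7616, γ=0.7835.
cos(β/2)=0.928368, sin(β/2)=0.371663
d^3_{-3,-2}: single k=1 term ⇒ +0.627806;  D = +0.600183+0.184176i
d^3_{-2,-2}: k∈[0..1] ⇒ +0.640206 -0.513038 = +0.127169;  D = +0.095536+0.083932i
d^3_{-1,-2}: k∈[0..1] ⇒ -0.810494 +0.259800 = -0.550694;  D = -0.228006-0.501275i
d^3_{0,-2}: k∈[0..1] ⇒ +0.562005 -0.090074 = +0.471931;  D = +0.001792+0.471927i
d^3_{1,-2}: k∈[0..1] ⇒ -0.259800 +0.020819 = -0.238980;  D = +0.097292-0.218280i
d^3_{2,-2}: k∈[0..1] ⇒ +0.082226 -0.002636 = +0.079590;  D = -0.059392+0.052983i
d^3_{3,-2}: single k=0 term ⇒ -0.016127;  D = +0.015381-0.004848i
Y_3^{m'}(θ=2.4981,φ=2.3093) and Σ D·Y over m':
  (+0.6002+0.1842i)·(+0.0720-0.0542i)  (+0.0955+0.0839i)·(+0.0276-0.2930i)  (-0.2280-0.5013i)·(-0.2872-0.3155i)  (+0.0018+0.4719i)·(-0.0597+0.0000i)  (+0.0973-0.2183i)·(+0.2872-0.3155i)  (-0.0594+0.0530i)·(+0.0276+0.2930i)  (+0.0154-0.0048i)·(-0.0720-0.0542i)
Y_3^-2(R⁻¹ n̂) = -0.071780+0.032974i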